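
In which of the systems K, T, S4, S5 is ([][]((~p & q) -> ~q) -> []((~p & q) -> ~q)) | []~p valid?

T-tableau for the negation ~(([][]((~p & q) -> ~q) -> []((~p & q) -> ~q)) | []~p):
1. ~(([][]((~p & q) -> ~q) -> []((~p & q) -> ~q)) | []~p), w0
2. ~([][]((~p & q) -> ~q) -> []((~p & q) -> ~q)), w0   [~|-rule on 1]
3. ~[]~p, w0   [~|-rule on 1]
4. [][]((~p & q) -> ~q), w0   [~->-rule on 2]
5. ~[]((~p & q) -> ~q), w0   [~->-rule on 2]
6. []((~p & q) -> ~q), w0   [[]-rule on 4 via w0Rw0]
7. (~p & q) -> ~q, w0   [[]-rule on 6 via w0Rw0]
8. ~(~p & q), w0   [->-rule on 7 (branches; this branch)]
9. ~q, w0   [~&-rule on 8 (branches; this branch)]
10. p, w1   [~[]-rule on 3: fresh world w1, w0Rw1]
11. []((~p & q) -> ~q), w1   [[]-rule on 4 via w0Rw1]
12. (~p & q) -> ~q, w1   [[]-rule on 6 via w0Rw1]
13. ~(~p & q), w1   [->-rule on 12 (branches; this branch)]
14. ~q, w1   [~&-rule on 13 (branches; this branch)]
15. ~((~p & q) -> ~q), w2   [~[]-rule on 5: fresh world w2, w0Rw2]
16. ~p & q, w2   [~->-rule on 15]
17. q, w2   [~->-rule on 15]
18. ~p, w2   [&-rule on 16]
19. []((~p & q) -> ~q), w2   [[]-rule on 4 via w0Rw2]
20. (~p & q) -> ~q, w2   [[]-rule on 6 via w0Rw2]
21. ~(~p & q), w2   [->-rule on 20 (branches; this branch)]
22. ~q, w2   [~&-rule on 21 (branches; this branch)]
Accessibility: w0Rw0, w0Rw1, w0Rw2, w1Rw1, w2Rw2
Branch closes: q and ~q both at w2.
Every branch closes (one shown): valid in T, hence also in S4, S5 (every theorem of T is a theorem of S4 and S5).
K-tableau for the negation ~(([][]((~p & q) -> ~q) -> []((~p & q) -> ~q)) | []~p):
1. ~(([][]((~p & q) -> ~q) -> []((~p & q) -> ~q)) | []~p), w0
2. ~([][]((~p & q) -> ~q) -> []((~p & q) -> ~q)), w0   [~|-rule on 1]
3. ~[]~p, w0   [~|-rule on 1]
4. [][]((~p & q) -> ~q), w0   [~->-rule on 2]
5. ~[]((~p & q) -> ~q), w0   [~->-rule on 2]
6. p, w1   [~[]-rule on 3: fresh world w1, w0Rw1]
7. []((~p & q) -> ~q), w1   [[]-rule on 4 via w0Rw1]
8. ~((~p & q) -> ~q), w2   [~[]-rule on 5: fresh world w2, w0Rw2]
9. ~p & q, w2   [~->-rule on 8]
10. q, w2   [~->-rule on 8]
11. ~p, w2   [&-rule on 9]
12. []((~p & q) -> ~q), w2   [[]-rule on 4 via w0Rw2]
Accessibility: w0Rw1, w0Rw2
Complete open branch: countermodel on a K-frame, so not valid in K.

T, S4, S5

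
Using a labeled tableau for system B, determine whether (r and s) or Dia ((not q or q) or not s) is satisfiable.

Satisfiable (open branch found)

1. (r and s) or Dia ((not q or q) or not s), u
2. Dia ((not q or q) or not s), u
3. (not q or q) or not s, v
4. not s, v
Accessibility: uRu, uRv, vRu, vRv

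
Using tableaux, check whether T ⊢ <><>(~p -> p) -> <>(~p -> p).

Tableau for the negation ~(<><>(~p -> p) -> <>(~p -> p)):
1. ~(<><>(~p -> p) -> <>(~p -> p)), 0
2. <><>(~p -> p), 0
3. ~<>(~p -> p), 0
4. ~(~p -> p), 0
5. ~p, 0
6. <>(~p -> p), 1
7. ~(~p -> p), 1
8. ~p, 1
9. ~p -> p, 2
10. p, 2
Accessibility: 0R0, 0R1, 1R1, 1R2, 2R2
The negation has an open branch (countermodel exists).

Invalid (countermodel exists)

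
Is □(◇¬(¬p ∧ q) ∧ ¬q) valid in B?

Invalid (countermodel exists)

Tableau for the negation ¬□(◇¬(¬p ∧ q) ∧ ¬q):
1. ¬□(◇¬(¬p ∧ q) ∧ ¬q), w0
2. ¬(◇¬(¬p ∧ q) ∧ ¬q), w1
3. q, w1
Accessibility: w0Rw0, w0Rw1, w1Rw0, w1Rw1
The negation has an open branch (countermodel exists).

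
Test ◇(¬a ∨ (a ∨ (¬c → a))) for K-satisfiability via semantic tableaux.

1. ◇(¬a ∨ (a ∨ (¬c → a))), 0
2. ¬a ∨ (a ∨ (¬c → a)), 1
3. a ∨ (¬c → a), 1
4. ¬c → a, 1
5. a, 1
Accessibility: 0R1

Satisfiable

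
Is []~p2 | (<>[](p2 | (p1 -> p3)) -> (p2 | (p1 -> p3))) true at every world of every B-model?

Tableau for the negation ~([]~p2 | (<>[](p2 | (p1 -> p3)) -> (p2 | (p1 -> p3)))):
1. ~([]~p2 | (<>[](p2 | (p1 -> p3)) -> (p2 | (p1 -> p3)))), u
2. ~[]~p2, u   [~|-rule on 1]
3. ~(<>[](p2 | (p1 -> p3)) -> (p2 | (p1 -> p3))), u   [~|-rule on 1]
4. <>[](p2 | (p1 -> p3)), u   [~->-rule on 3]
5. ~(p2 | (p1 -> p3)), u   [~->-rule on 3]
6. ~p2, u   [~|-rule on 5]
7. ~(p1 -> p3), u   [~|-rule on 5]
8. p1, u   [~->-rule on 7]
9. ~p3, u   [~->-rule on 7]
10. p2, v   [~[]-rule on 2: fresh world v, uRv]
11. [](p2 | (p1 -> p3)), w   [<>-rule on 4: fresh world w, uRw]
12. p2 | (p1 -> p3), u   [[]-rule on 11 via wRu]
13. p2 | (p1 -> p3), w   [[]-rule on 11 via wRw]
14. p1 -> p3, u   [|-rule on 12 (branches; this branch)]
15. p1 -> p3, w   [|-rule on 13 (branches; this branch)]
16. p3, u   [->-rule on 14 (branches; this branch)]
Accessibility: uRu, uRv, uRw, vRu, vRv, wRu, wRw
Branch closes: p3 and ~p3 both at u.
All branches of the negation close; one closing branch shown above.

Valid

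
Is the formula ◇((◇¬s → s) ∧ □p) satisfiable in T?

Yes, satisfiable

1. ◇((◇¬s → s) ∧ □p), 0
2. (◇¬s → s) ∧ □p, 1
3. ◇¬s → s, 1
4. □p, 1
5. p, 1
6. s, 1
Accessibility: 0R0, 0R1, 1R1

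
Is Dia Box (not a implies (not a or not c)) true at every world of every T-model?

Yes, valid

Tableau for the negation not Dia Box (not a implies (not a or not c)):
1. not Dia Box (not a implies (not a or not c)), w0
2. not Box (not a implies (not a or not c)), w0   [neg-Dia-rule on 1 via w0Rw0]
3. not (not a implies (not a or not c)), w1   [neg-Box-rule on 2: fresh world w1, w0Rw1]
4. not a, w1   [neg-implies-rule on 3]
5. not (not a or not c), w1   [neg-implies-rule on 3]
6. a, w1   [neg-or-rule on 5]
7. c, w1   [neg-or-rule on 5]
Accessibility: w0Rw0, w0Rw1, w1Rw1
Branch closes: a and not a both at w1.
All branches of the negation close; one closing branch shown above.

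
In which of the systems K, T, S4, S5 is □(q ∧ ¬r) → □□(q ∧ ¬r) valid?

T-tableau for the negation ¬(□(q ∧ ¬r) → □□(q ∧ ¬r)):
1. ¬(□(q ∧ ¬r) → □□(q ∧ ¬r)), 0
2. □(q ∧ ¬r), 0
3. ¬□□(q ∧ ¬r), 0
4. q ∧ ¬r, 0
5. q, 0
6. ¬r, 0
7. ¬□(q ∧ ¬r), 1
8. q ∧ ¬r, 1
9. q, 1
10. ¬r, 1
11. ¬(q ∧ ¬r), 2
12. r, 2
Accessibility: 0R0, 0R1, 1R1, 1R2, 2R2
Complete open branch: countermodel on a T-frame, so not valid in T, nor in K (the same frame is also a K-frame).
S4-tableau for the negation ¬(□(q ∧ ¬r) → □□(q ∧ ¬r)):
1. ¬(□(q ∧ ¬r) → □□(q ∧ ¬r)), 0
2. □(q ∧ ¬r), 0
3. ¬□□(q ∧ ¬r), 0
4. q ∧ ¬r, 0
5. q, 0
6. ¬r, 0
7. ¬□(q ∧ ¬r), 1
8. q ∧ ¬r, 1
9. q, 1
10. ¬r, 1
11. ¬(q ∧ ¬r), 2
12. q ∧ ¬r, 2
13. q, 2
14. ¬r, 2
15. r, 2
Accessibility: 0R0, 0R1, 0R2, 1R1, 1R2, 2R2
Branch closes: r and ¬r both at 2.
Every branch closes (one shown): valid in S4, hence also in S5 (every theorem of S4 is a theorem of S5).

S4, S5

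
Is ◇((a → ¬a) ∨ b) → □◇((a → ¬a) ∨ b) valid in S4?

Tableau for the negation ¬(◇((a → ¬a) ∨ b) → □◇((a → ¬a) ∨ b)):
1. ¬(◇((a → ¬a) ∨ b) → □◇((a → ¬a) ∨ b)), w0
2. ◇((a → ¬a) ∨ b), w0
3. ¬□◇((a → ¬a) ∨ b), w0
4. (a → ¬a) ∨ b, w1
5. b, w1
6. ¬◇((a → ¬a) ∨ b), w2
7. ¬((a → ¬a) ∨ b), w2
8. ¬(a → ¬a), w2
9. ¬b, w2
10. a, w2
Accessibility: w0Rw0, w0Rw1, w0Rw2, w1Rw1, w2Rw2
The negation has an open branch (countermodel exists).

Invalid (countermodel exists)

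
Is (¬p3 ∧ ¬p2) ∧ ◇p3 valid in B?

Invalid (countermodel exists)

Tableau for the negation ¬((¬p3 ∧ ¬p2) ∧ ◇p3):
1. ¬((¬p3 ∧ ¬p2) ∧ ◇p3), w0
2. ¬◇p3, w0   [¬∧-rule on 1 (branches; this branch)]
3. ¬p3, w0   [¬◇-rule on 2 via w0Rw0]
Accessibility: w0Rw0
The negation has an open branch (countermodel exists).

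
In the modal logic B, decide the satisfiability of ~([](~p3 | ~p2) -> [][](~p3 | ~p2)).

Satisfiable

1. ~([](~p3 | ~p2) -> [][](~p3 | ~p2)), w0
2. [](~p3 | ~p2), w0   [~->-rule on 1]
3. ~[][](~p3 | ~p2), w0   [~->-rule on 1]
4. ~p3 | ~p2, w0   [[]-rule on 2 via w0Rw0]
5. ~p2, w0   [|-rule on 4 (branches; this branch)]
6. ~[](~p3 | ~p2), w1   [~[]-rule on 3: fresh world w1, w0Rw1]
7. ~p3 | ~p2, w1   [[]-rule on 2 via w0Rw1]
8. ~p2, w1   [|-rule on 7 (branches; this branch)]
9. ~(~p3 | ~p2), w2   [~[]-rule on 6: fresh world w2, w1Rw2]
10. p3, w2   [~|-rule on 9]
11. p2, w2   [~|-rule on 9]
Accessibility: w0Rw0, w0Rw1, w1Rw0, w1Rw1, w1Rw2, w2Rw1, w2Rw2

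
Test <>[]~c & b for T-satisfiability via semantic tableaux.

Satisfiable

1. <>[]~c & b, 0
2. <>[]~c, 0
3. b, 0
4. []~c, 1
5. ~c, 1
Accessibility: 0R0, 0R1, 1R1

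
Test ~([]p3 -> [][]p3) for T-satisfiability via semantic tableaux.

Satisfiable (open branch found)

1. ~([]p3 -> [][]p3), u
2. []p3, u
3. ~[][]p3, u
4. p3, u
5. ~[]p3, v
6. p3, v
7. ~p3, w
Accessibility: uRu, uRv, vRv, vRw, wRw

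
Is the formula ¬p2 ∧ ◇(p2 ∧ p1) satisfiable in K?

Yes, satisfiable

1. ¬p2 ∧ ◇(p2 ∧ p1), w0
2. ¬p2, w0
3. ◇(p2 ∧ p1), w0
4. p2 ∧ p1, w1
5. p2, w1
6. p1, w1
Accessibility: w0Rw1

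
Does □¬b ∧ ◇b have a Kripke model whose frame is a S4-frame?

1. □¬b ∧ ◇b, w0
2. □¬b, w0
3. ◇b, w0
4. ¬b, w0
5. b, w1
6. ¬b, w1
Accessibility: w0Rw0, w0Rw1, w1Rw1
Branch closes: b and ¬b both at w1.
(One branch shown.) All branches close.

No, unsatisfiable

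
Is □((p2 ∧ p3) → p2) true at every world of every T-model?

Yes, valid

Tableau for the negation ¬□((p2 ∧ p3) → p2):
1. ¬□((p2 ∧ p3) → p2), u
2. ¬((p2 ∧ p3) → p2), v
3. p2 ∧ p3, v
4. ¬p2, v
5. p2, v
6. p3, v
Accessibility: uRu, uRv, vRv
Branch closes: p2 and ¬p2 both at v.
Every branch of the negation's tableau closes; the branch above is one of them.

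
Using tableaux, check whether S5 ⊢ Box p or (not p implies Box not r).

Tableau for the negation not (Box p or (not p implies Box not r)):
1. not (Box p or (not p implies Box not r)), 0
2. not Box p, 0
3. not (not p implies Box not r), 0
4. not p, 0
5. not Box not r, 0
6. not p, 1
7. r, 2
Accessibility: 0R0, 0R1, 0R2, 1R0, 1R1, 1R2, 2R0, 2R1, 2R2
The negation has an open branch (countermodel exists).

Not valid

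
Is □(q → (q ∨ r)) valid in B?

Tableau for the negation ¬□(q → (q ∨ r)):
1. ¬□(q → (q ∨ r)), u
2. ¬(q → (q ∨ r)), v   [¬□-rule on 1: fresh world v, uRv]
3. q, v   [¬→-rule on 2]
4. ¬(q ∨ r), v   [¬→-rule on 2]
5. ¬q, v   [¬∨-rule on 4]
6. ¬r, v   [¬∨-rule on 4]
Accessibility: uRu, uRv, vRu, vRv
Branch closes: q and ¬q both at v.
All branches of the negation close; one closing branch shown above.

Yes, valid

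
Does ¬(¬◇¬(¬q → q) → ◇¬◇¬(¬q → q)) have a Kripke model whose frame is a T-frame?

1. ¬(¬◇¬(¬q → q) → ◇¬◇¬(¬q → q)), u
2. ¬◇¬(¬q → q), u   [¬→-rule on 1]
3. ¬◇¬◇¬(¬q → q), u   [¬→-rule on 1]
4. ¬q → q, u   [¬◇-rule on 2 via uRu]
5. ◇¬(¬q → q), u   [¬◇-rule on 3 via uRu]
6. q, u   [→-rule on 4 (branches; this branch)]
7. ¬(¬q → q), v   [◇-rule on 5: fresh world v, uRv]
8. ¬q, v   [¬→-rule on 7]
9. ¬q → q, v   [¬◇-rule on 2 via uRv]
10. ◇¬(¬q → q), v   [¬◇-rule on 3 via uRv]
11. q, v   [→-rule on 9 (branches; this branch)]
Accessibility: uRu, uRv, vRv
Branch closes: q and ¬q both at v.
Every branch closes; the branch above is one of them.

No, unsatisfiable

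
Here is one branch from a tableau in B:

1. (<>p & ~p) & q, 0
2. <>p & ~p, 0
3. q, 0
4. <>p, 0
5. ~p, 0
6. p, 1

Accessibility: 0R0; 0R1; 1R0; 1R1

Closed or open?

No world carries both an atom and its negation.

No, open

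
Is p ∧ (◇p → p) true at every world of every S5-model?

Not valid

Tableau for the negation ¬(p ∧ (◇p → p)):
1. ¬(p ∧ (◇p → p)), w0
2. ¬(◇p → p), w0
3. ◇p, w0
4. ¬p, w0
5. p, w1
Accessibility: w0Rw0, w0Rw1, w1Rw0, w1Rw1
The negation has an open branch (countermodel exists).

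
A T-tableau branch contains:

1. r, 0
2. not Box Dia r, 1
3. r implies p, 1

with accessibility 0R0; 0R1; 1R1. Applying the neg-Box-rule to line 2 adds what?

a fresh world 2 with 1R2, and not Dia r at 2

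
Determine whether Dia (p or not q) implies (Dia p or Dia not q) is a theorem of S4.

Tableau for the negation not (Dia (p or not q) implies (Dia p or Dia not q)):
1. not (Dia (p or not q) implies (Dia p or Dia not q)), u
2. Dia (p or not q), u
3. not (Dia p or Dia not q), u
4. not Dia p, u
5. not Dia not q, u
6. not p, u
7. q, u
8. p or not q, v
9. not p, v
10. q, v
11. not q, v
Accessibility: uRu, uRv, vRv
Branch closes: q and not q both at v.
Every branch of the negation's tableau closes; the branch above is one of them.

Yes, valid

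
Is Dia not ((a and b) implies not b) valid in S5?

Tableau for the negation not Dia not ((a and b) implies not b):
1. not Dia not ((a and b) implies not b), u
2. (a and b) implies not b, u   [neg-Dia-rule on 1 via uRu]
3. not b, u   [implies-rule on 2 (branches; this branch)]
Accessibility: uRu
The negation has an open branch (countermodel exists).

Not valid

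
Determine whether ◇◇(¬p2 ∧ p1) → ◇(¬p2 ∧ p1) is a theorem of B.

Invalid (countermodel exists)

Tableau for the negation ¬(◇◇(¬p2 ∧ p1) → ◇(¬p2 ∧ p1)):
1. ¬(◇◇(¬p2 ∧ p1) → ◇(¬p2 ∧ p1)), u
2. ◇◇(¬p2 ∧ p1), u
3. ¬◇(¬p2 ∧ p1), u
4. ¬(¬p2 ∧ p1), u
5. ¬p1, u
6. ◇(¬p2 ∧ p1), v
7. ¬(¬p2 ∧ p1), v
8. ¬p1, v
9. ¬p2 ∧ p1, w
10. ¬p2, w
11. p1, w
Accessibility: uRu, uRv, vRu, vRv, vRw, wRv, wRw
The negation has an open branch (countermodel exists).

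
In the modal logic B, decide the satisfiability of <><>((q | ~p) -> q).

1. <><>((q | ~p) -> q), u
2. <>((q | ~p) -> q), v
3. (q | ~p) -> q, w
4. q, w
Accessibility: uRu, uRv, vRu, vRv, vRw, wRv, wRw

Yes, satisfiable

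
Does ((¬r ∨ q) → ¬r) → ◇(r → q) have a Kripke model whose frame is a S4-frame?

Yes, satisfiable

1. ((¬r ∨ q) → ¬r) → ◇(r → q), u
2. ◇(r → q), u
3. r → q, v
4. q, v
Accessibility: uRu, uRv, vRv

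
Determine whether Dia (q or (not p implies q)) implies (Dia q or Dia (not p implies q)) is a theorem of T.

Tableau for the negation not (Dia (q or (not p implies q)) implies (Dia q or Dia (not p implies q))):
1. not (Dia (q or (not p implies q)) implies (Dia q or Dia (not p implies q))), 0
2. Dia (q or (not p implies q)), 0   [neg-implies-rule on 1]
3. not (Dia q or Dia (not p implies q)), 0   [neg-implies-rule on 1]
4. not Dia q, 0   [neg-or-rule on 3]
5. not Dia (not p implies q), 0   [neg-or-rule on 3]
6. not q, 0   [neg-Dia-rule on 4 via 0R0]
7. not (not p implies q), 0   [neg-Dia-rule on 5 via 0R0]
8. not p, 0   [neg-implies-rule on 7]
9. q or (not p implies q), 1   [Dia-rule on 2: fresh world 1, 0R1]
10. not q, 1   [neg-Dia-rule on 4 via 0R1]
11. not (not p implies q), 1   [neg-Dia-rule on 5 via 0R1]
12. not p, 1   [neg-implies-rule on 11]
13. not p implies q, 1   [or-rule on 9 (branches; this branch)]
14. q, 1   [implies-rule on 13 (branches; this branch)]
Accessibility: 0R0, 0R1, 1R1
Branch closes: q and not q both at 1.
Every branch of the negation's tableau closes; the branch above is one of them.

Valid in T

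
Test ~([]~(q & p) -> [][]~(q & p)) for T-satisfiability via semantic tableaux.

Satisfiable (open branch found)

1. ~([]~(q & p) -> [][]~(q & p)), 0
2. []~(q & p), 0
3. ~[][]~(q & p), 0
4. ~(q & p), 0
5. ~p, 0
6. ~[]~(q & p), 1
7. ~(q & p), 1
8. ~p, 1
9. q & p, 2
10. q, 2
11. p, 2
Accessibility: 0R0, 0R1, 1R1, 1R2, 2R2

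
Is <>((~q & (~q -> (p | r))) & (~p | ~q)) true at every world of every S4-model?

Invalid (countermodel exists)

Tableau for the negation ~<>((~q & (~q -> (p | r))) & (~p | ~q)):
1. ~<>((~q & (~q -> (p | r))) & (~p | ~q)), 0
2. ~((~q & (~q -> (p | r))) & (~p | ~q)), 0
3. ~(~p | ~q), 0
4. p, 0
5. q, 0
Accessibility: 0R0
The negation has an open branch (countermodel exists).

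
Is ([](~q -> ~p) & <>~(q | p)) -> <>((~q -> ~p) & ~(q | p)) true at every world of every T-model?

Yes, valid

Tableau for the negation ~(([](~q -> ~p) & <>~(q | p)) -> <>((~q -> ~p) & ~(q | p))):
1. ~(([](~q -> ~p) & <>~(q | p)) -> <>((~q -> ~p) & ~(q | p))), 0
2. [](~q -> ~p) & <>~(q | p), 0
3. ~<>((~q -> ~p) & ~(q | p)), 0
4. [](~q -> ~p), 0
5. <>~(q | p), 0
6. ~((~q -> ~p) & ~(q | p)), 0
7. ~q -> ~p, 0
8. q | p, 0
9. ~p, 0
10. q, 0
11. ~(q | p), 1
12. ~q, 1
13. ~p, 1
14. ~((~q -> ~p) & ~(q | p)), 1
15. ~q -> ~p, 1
16. q | p, 1
17. p, 1
Accessibility: 0R0, 0R1, 1R1
Branch closes: p and ~p both at 1.
All branches of the negation close; one closing branch shown above.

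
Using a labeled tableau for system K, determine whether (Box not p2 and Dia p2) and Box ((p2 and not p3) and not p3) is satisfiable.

1. (Box not p2 and Dia p2) and Box ((p2 and not p3) and not p3), u
2. Box not p2 and Dia p2, u
3. Box ((p2 and not p3) and not p3), u
4. Box not p2, u
5. Dia p2, u
6. p2, v
7. (p2 and not p3) and not p3, v
8. p2 and not p3, v
9. not p3, v
10. not p2, v
Accessibility: uRv
Branch closes: p2 and not p2 both at v.
All branches of the tableau close; one closing branch shown above.

No, unsatisfiable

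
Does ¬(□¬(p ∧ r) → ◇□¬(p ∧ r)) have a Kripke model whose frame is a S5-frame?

1. ¬(□¬(p ∧ r) → ◇□¬(p ∧ r)), 0
2. □¬(p ∧ r), 0
3. ¬◇□¬(p ∧ r), 0
4. ¬(p ∧ r), 0
5. ¬□¬(p ∧ r), 0
6. ¬r, 0
7. p ∧ r, 1
8. p, 1
9. r, 1
10. ¬(p ∧ r), 1
11. ¬□¬(p ∧ r), 1
12. ¬r, 1
Accessibility: 0R0, 0R1, 1R0, 1R1
Branch closes: r and ¬r both at 1.
All branches of the tableau close; one closing branch shown above.

Unsatisfiable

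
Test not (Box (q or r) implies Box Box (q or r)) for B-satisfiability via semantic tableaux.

Satisfiable

1. not (Box (q or r) implies Box Box (q or r)), w0
2. Box (q or r), w0
3. not Box Box (q or r), w0
4. q or r, w0
5. r, w0
6. not Box (q or r), w1
7. q or r, w1
8. r, w1
9. not (q or r), w2
10. not q, w2
11. not r, w2
Accessibility: w0Rw0, w0Rw1, w1Rw0, w1Rw1, w1Rw2, w2Rw1, w2Rw2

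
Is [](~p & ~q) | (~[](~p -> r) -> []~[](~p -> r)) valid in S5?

Tableau for the negation ~([](~p & ~q) | (~[](~p -> r) -> []~[](~p -> r))):
1. ~([](~p & ~q) | (~[](~p -> r) -> []~[](~p -> r))), w0
2. ~[](~p & ~q), w0   [~|-rule on 1]
3. ~(~[](~p -> r) -> []~[](~p -> r)), w0   [~|-rule on 1]
4. ~[](~p -> r), w0   [~->-rule on 3]
5. ~[]~[](~p -> r), w0   [~->-rule on 3]
6. ~(~p & ~q), w1   [~[]-rule on 2: fresh world w1, w0Rw1]
7. q, w1   [~&-rule on 6 (branches; this branch)]
8. ~(~p -> r), w2   [~[]-rule on 4: fresh world w2, w0Rw2]
9. ~p, w2   [~->-rule on 8]
10. ~r, w2   [~->-rule on 8]
11. [](~p -> r), w3   [~[]-rule on 5: fresh world w3, w0Rw3]
12. ~p -> r, w0   [[]-rule on 11 via w3Rw0]
13. ~p -> r, w1   [[]-rule on 11 via w3Rw1]
14. ~p -> r, w2   [[]-rule on 11 via w3Rw2]
15. ~p -> r, w3   [[]-rule on 11 via w3Rw3]
16. r, w0   [->-rule on 12 (branches; this branch)]
17. r, w1   [->-rule on 13 (branches; this branch)]
18. r, w2   [->-rule on 14 (branches; this branch)]
Accessibility: w0Rw0, w0Rw1, w0Rw2, w0Rw3, w1Rw0, w1Rw1, w1Rw2, w1Rw3, w2Rw0, w2Rw1, w2Rw2, w2Rw3, w3Rw0, w3Rw1, w3Rw2, w3Rw3
Branch closes: r and ~r both at w2.
All branches of the negation close; one closing branch shown above.

Yes, valid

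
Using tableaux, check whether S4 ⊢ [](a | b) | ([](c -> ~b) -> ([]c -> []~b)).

Tableau for the negation ~([](a | b) | ([](c -> ~b) -> ([]c -> []~b))):
1. ~([](a | b) | ([](c -> ~b) -> ([]c -> []~b))), w0
2. ~[](a | b), w0
3. ~([](c -> ~b) -> ([]c -> []~b)), w0
4. [](c -> ~b), w0
5. ~([]c -> []~b), w0
6. []c, w0
7. ~[]~b, w0
8. c -> ~b, w0
9. c, w0
10. ~b, w0
11. ~(a | b), w1
12. ~a, w1
13. ~b, w1
14. c -> ~b, w1
15. c, w1
16. b, w2
17. c -> ~b, w2
18. c, w2
19. ~b, w2
Accessibility: w0Rw0, w0Rw1, w0Rw2, w1Rw1, w2Rw2
Branch closes: b and ~b both at w2.
Every branch of the negation's tableau closes; the branch above is one of them.

Yes, valid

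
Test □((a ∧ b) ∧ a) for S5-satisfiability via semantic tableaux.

Satisfiable (open branch found)

1. □((a ∧ b) ∧ a), 0
2. (a ∧ b) ∧ a, 0
3. a ∧ b, 0
4. a, 0
5. b, 0
Accessibility: 0R0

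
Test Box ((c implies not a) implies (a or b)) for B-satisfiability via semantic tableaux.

Satisfiable

1. Box ((c implies not a) implies (a or b)), w0
2. (c implies not a) implies (a or b), w0   [Box-rule on 1 via w0Rw0]
3. a or b, w0   [implies-rule on 2 (branches; this branch)]
4. b, w0   [or-rule on 3 (branches; this branch)]
Accessibility: w0Rw0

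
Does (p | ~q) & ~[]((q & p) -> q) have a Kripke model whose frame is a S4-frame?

Unsatisfiable (every branch closes)

1. (p | ~q) & ~[]((q & p) -> q), 0
2. p | ~q, 0   [&-rule on 1]
3. ~[]((q & p) -> q), 0   [&-rule on 1]
4. ~q, 0   [|-rule on 2 (branches; this branch)]
5. ~((q & p) -> q), 1   [~[]-rule on 3: fresh world 1, 0R1]
6. q & p, 1   [~->-rule on 5]
7. ~q, 1   [~->-rule on 5]
8. q, 1   [&-rule on 6]
9. p, 1   [&-rule on 6]
Accessibility: 0R0, 0R1, 1R1
Branch closes: q and ~q both at 1.
(One branch shown.) All branches close.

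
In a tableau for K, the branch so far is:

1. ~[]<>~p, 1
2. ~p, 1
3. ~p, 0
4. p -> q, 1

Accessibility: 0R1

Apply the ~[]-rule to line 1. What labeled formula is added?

a fresh world 2 with 1R2, and ~<>~p at 2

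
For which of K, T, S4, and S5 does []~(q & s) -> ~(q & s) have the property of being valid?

T-tableau for the negation ~([]~(q & s) -> ~(q & s)):
1. ~([]~(q & s) -> ~(q & s)), u
2. []~(q & s), u   [~->-rule on 1]
3. q & s, u   [~->-rule on 1]
4. q, u   [&-rule on 3]
5. s, u   [&-rule on 3]
6. ~(q & s), u   [[]-rule on 2 via uRu]
7. ~s, u   [~&-rule on 6 (branches; this branch)]
Accessibility: uRu
Branch closes: s and ~s both at u.
Every branch closes (one shown): valid in T, hence also in S4, S5 (every theorem of T is a theorem of S4 and S5).
K-tableau for the negation ~([]~(q & s) -> ~(q & s)):
1. ~([]~(q & s) -> ~(q & s)), u
2. []~(q & s), u   [~->-rule on 1]
3. q & s, u   [~->-rule on 1]
4. q, u   [&-rule on 3]
5. s, u   [&-rule on 3]
Complete open branch: countermodel on a K-frame, so not valid in K.

T, S4, S5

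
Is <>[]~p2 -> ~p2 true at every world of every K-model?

Tableau for the negation ~(<>[]~p2 -> ~p2):
1. ~(<>[]~p2 -> ~p2), w0
2. <>[]~p2, w0
3. p2, w0
4. []~p2, w1
Accessibility: w0Rw1
The negation has an open branch (countermodel exists).

Invalid (countermodel exists)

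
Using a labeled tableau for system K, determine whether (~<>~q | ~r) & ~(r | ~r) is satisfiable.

1. (~<>~q | ~r) & ~(r | ~r), 0
2. ~<>~q | ~r, 0
3. ~(r | ~r), 0
4. ~r, 0
5. r, 0
Branch closes: r and ~r both at 0.
Every branch closes; the branch above is one of them.

Unsatisfiable (every branch closes)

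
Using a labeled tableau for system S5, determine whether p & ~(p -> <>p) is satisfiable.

No, unsatisfiable

1. p & ~(p -> <>p), 0
2. p, 0
3. ~(p -> <>p), 0
4. ~<>p, 0
5. ~p, 0
Accessibility: 0R0
Branch closes: p and ~p both at 0.
All branches of the tableau close; one closing branch shown above.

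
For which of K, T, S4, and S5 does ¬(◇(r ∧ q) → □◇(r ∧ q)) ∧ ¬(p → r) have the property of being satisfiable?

K, T, S4

S5-tableau for the formula:
1. ¬(◇(r ∧ q) → □◇(r ∧ q)) ∧ ¬(p → r), w0
2. ¬(◇(r ∧ q) → □◇(r ∧ q)), w0   [∧-rule on 1]
3. ¬(p → r), w0   [∧-rule on 1]
4. ◇(r ∧ q), w0   [¬→-rule on 2]
5. ¬□◇(r ∧ q), w0   [¬→-rule on 2]
6. p, w0   [¬→-rule on 3]
7. ¬r, w0   [¬→-rule on 3]
8. r ∧ q, w1   [◇-rule on 4: fresh world w1, w0Rw1]
9. r, w1   [∧-rule on 8]
10. q, w1   [∧-rule on 8]
11. ¬◇(r ∧ q), w2   [¬□-rule on 5: fresh world w2, w0Rw2]
12. ¬(r ∧ q), w0   [¬◇-rule on 11 via w2Rw0]
13. ¬(r ∧ q), w1   [¬◇-rule on 11 via w2Rw1]
14. ¬(r ∧ q), w2   [¬◇-rule on 11 via w2Rw2]
15. ¬q, w0   [¬∧-rule on 12 (branches; this branch)]
16. ¬q, w1   [¬∧-rule on 13 (branches; this branch)]
Accessibility: w0Rw0, w0Rw1, w0Rw2, w1Rw0, w1Rw1, w1Rw2, w2Rw0, w2Rw1, w2Rw2
Branch closes: q and ¬q both at w1.
Every branch closes (one shown): unsatisfiable in S5.
S4-tableau for the formula:
1. ¬(◇(r ∧ q) → □◇(r ∧ q)) ∧ ¬(p → r), w0
2. ¬(◇(r ∧ q) → □◇(r ∧ q)), w0   [∧-rule on 1]
3. ¬(p → r), w0   [∧-rule on 1]
4. ◇(r ∧ q), w0   [¬→-rule on 2]
5. ¬□◇(r ∧ q), w0   [¬→-rule on 2]
6. p, w0   [¬→-rule on 3]
7. ¬r, w0   [¬→-rule on 3]
8. r ∧ q, w1   [◇-rule on 4: fresh world w1, w0Rw1]
9. r, w1   [∧-rule on 8]
10. q, w1   [∧-rule on 8]
11. ¬◇(r ∧ q), w2   [¬□-rule on 5: fresh world w2, w0Rw2]
12. ¬(r ∧ q), w2   [¬◇-rule on 11 via w2Rw2]
13. ¬q, w2   [¬∧-rule on 12 (branches; this branch)]
Accessibility: w0Rw0, w0Rw1, w0Rw2, w1Rw1, w2Rw2
Complete open branch: satisfiable in S4, hence also in K, T (this S4-model is also a K-model and a T-model).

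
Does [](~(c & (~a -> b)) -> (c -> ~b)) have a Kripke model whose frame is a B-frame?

1. [](~(c & (~a -> b)) -> (c -> ~b)), 0
2. ~(c & (~a -> b)) -> (c -> ~b), 0   [[]-rule on 1 via 0R0]
3. c -> ~b, 0   [->-rule on 2 (branches; this branch)]
4. ~b, 0   [->-rule on 3 (branches; this branch)]
Accessibility: 0R0

Yes, satisfiable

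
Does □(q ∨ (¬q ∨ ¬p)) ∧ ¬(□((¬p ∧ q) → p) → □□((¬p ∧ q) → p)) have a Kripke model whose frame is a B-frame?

1. □(q ∨ (¬q ∨ ¬p)) ∧ ¬(□((¬p ∧ q) → p) → □□((¬p ∧ q) → p)), u
2. □(q ∨ (¬q ∨ ¬p)), u   [∧-rule on 1]
3. ¬(□((¬p ∧ q) → p) → □□((¬p ∧ q) → p)), u   [∧-rule on 1]
4. □((¬p ∧ q) → p), u   [¬→-rule on 3]
5. ¬□□((¬p ∧ q) → p), u   [¬→-rule on 3]
6. q ∨ (¬q ∨ ¬p), u   [□-rule on 2 via uRu]
7. (¬p ∧ q) → p, u   [□-rule on 4 via uRu]
8. ¬q ∨ ¬p, u   [∨-rule on 6 (branches; this branch)]
9. p, u   [→-rule on 7 (branches; this branch)]
10. ¬q, u   [∨-rule on 8 (branches; this branch)]
11. ¬□((¬p ∧ q) → p), v   [¬□-rule on 5: fresh world v, uRv]
12. q ∨ (¬q ∨ ¬p), v   [□-rule on 2 via uRv]
13. (¬p ∧ q) → p, v   [□-rule on 4 via uRv]
14. ¬q ∨ ¬p, v   [∨-rule on 12 (branches; this branch)]
15. p, v   [→-rule on 13 (branches; this branch)]
16. ¬q, v   [∨-rule on 14 (branches; this branch)]
17. ¬((¬p ∧ q) → p), w   [¬□-rule on 11: fresh world w, vRw]
18. ¬p ∧ q, w   [¬→-rule on 17]
19. ¬p, w   [¬→-rule on 17]
20. q, w   [∧-rule on 18]
Accessibility: uRu, uRv, vRu, vRv, vRw, wRv, wRw

Yes, satisfiable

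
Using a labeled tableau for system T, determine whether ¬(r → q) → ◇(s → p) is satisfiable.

1. ¬(r → q) → ◇(s → p), u
2. ◇(s → p), u
3. s → p, v
4. p, v
Accessibility: uRu, uRv, vRv

Yes, satisfiable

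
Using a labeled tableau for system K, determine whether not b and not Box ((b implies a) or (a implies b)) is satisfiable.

1. not b and not Box ((b implies a) or (a implies b)), 0
2. not b, 0
3. not Box ((b implies a) or (a implies b)), 0
4. not ((b implies a) or (a implies b)), 1
5. not (b implies a), 1
6. not (a implies b), 1
7. b, 1
8. not a, 1
9. a, 1
10. not b, 1
Accessibility: 0R1
Branch closes: a and not a both at 1.
All branches of the tableau close; one closing branch shown above.

Unsatisfiable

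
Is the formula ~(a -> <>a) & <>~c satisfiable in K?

Satisfiable (open branch found)

1. ~(a -> <>a) & <>~c, 0
2. ~(a -> <>a), 0
3. <>~c, 0
4. a, 0
5. ~<>a, 0
6. ~c, 1
7. ~a, 1
Accessibility: 0R1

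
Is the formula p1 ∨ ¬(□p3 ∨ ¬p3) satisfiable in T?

1. p1 ∨ ¬(□p3 ∨ ¬p3), w0
2. ¬(□p3 ∨ ¬p3), w0
3. ¬□p3, w0
4. p3, w0
5. ¬p3, w1
Accessibility: w0Rw0, w0Rw1, w1Rw1

Satisfiable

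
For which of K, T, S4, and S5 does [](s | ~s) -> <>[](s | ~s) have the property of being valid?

T, S4, S5

T-tableau for the negation ~([](s | ~s) -> <>[](s | ~s)):
1. ~([](s | ~s) -> <>[](s | ~s)), u
2. [](s | ~s), u   [~->-rule on 1]
3. ~<>[](s | ~s), u   [~->-rule on 1]
4. s | ~s, u   [[]-rule on 2 via uRu]
5. ~[](s | ~s), u   [~<>-rule on 3 via uRu]
6. ~s, u   [|-rule on 4 (branches; this branch)]
7. ~(s | ~s), v   [~[]-rule on 5: fresh world v, uRv]
8. ~s, v   [~|-rule on 7]
9. s, v   [~|-rule on 7]
Accessibility: uRu, uRv, vRv
Branch closes: s and ~s both at v.
Every branch closes (one shown): valid in T, hence also in S4, S5 (every theorem of T is a theorem of S4 and S5).
K-tableau for the negation ~([](s | ~s) -> <>[](s | ~s)):
1. ~([](s | ~s) -> <>[](s | ~s)), u
2. [](s | ~s), u   [~->-rule on 1]
3. ~<>[](s | ~s), u   [~->-rule on 1]
Complete open branch: countermodel on a K-frame, so not valid in K.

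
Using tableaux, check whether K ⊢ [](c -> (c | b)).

Valid in K

Tableau for the negation ~[](c -> (c | b)):
1. ~[](c -> (c | b)), w0
2. ~(c -> (c | b)), w1
3. c, w1
4. ~(c | b), w1
5. ~c, w1
6. ~b, w1
Accessibility: w0Rw1
Branch closes: c and ~c both at w1.
All branches of the negation close; one closing branch shown above.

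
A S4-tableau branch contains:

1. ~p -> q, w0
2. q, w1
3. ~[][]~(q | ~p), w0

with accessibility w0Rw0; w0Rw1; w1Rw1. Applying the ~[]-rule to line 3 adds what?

a fresh world w2 with w0Rw2, and ~[]~(q | ~p) at w2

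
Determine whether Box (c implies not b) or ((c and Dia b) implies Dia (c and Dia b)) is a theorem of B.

Tableau for the negation not (Box (c implies not b) or ((c and Dia b) implies Dia (c and Dia b))):
1. not (Box (c implies not b) or ((c and Dia b) implies Dia (c and Dia b))), w0
2. not Box (c implies not b), w0
3. not ((c and Dia b) implies Dia (c and Dia b)), w0
4. c and Dia b, w0
5. not Dia (c and Dia b), w0
6. c, w0
7. Dia b, w0
8. not (c and Dia b), w0
9. not Dia b, w0
10. not b, w0
11. not (c implies not b), w1
12. c, w1
13. b, w1
14. not (c and Dia b), w1
15. not b, w1
Accessibility: w0Rw0, w0Rw1, w1Rw0, w1Rw1
Branch closes: b and not b both at w1.
Every branch of the negation's tableau closes; the branch above is one of them.

Valid in B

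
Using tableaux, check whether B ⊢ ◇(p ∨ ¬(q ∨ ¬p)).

Tableau for the negation ¬◇(p ∨ ¬(q ∨ ¬p)):
1. ¬◇(p ∨ ¬(q ∨ ¬p)), 0
2. ¬(p ∨ ¬(q ∨ ¬p)), 0   [¬◇-rule on 1 via 0R0]
3. ¬p, 0   [¬∨-rule on 2]
4. q ∨ ¬p, 0   [¬∨-rule on 2]
Accessibility: 0R0
The negation has an open branch (countermodel exists).

Not valid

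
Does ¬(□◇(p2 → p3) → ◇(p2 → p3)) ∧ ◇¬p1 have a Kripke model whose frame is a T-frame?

1. ¬(□◇(p2 → p3) → ◇(p2 → p3)) ∧ ◇¬p1, w0
2. ¬(□◇(p2 → p3) → ◇(p2 → p3)), w0
3. ◇¬p1, w0
4. □◇(p2 → p3), w0
5. ¬◇(p2 → p3), w0
6. ◇(p2 → p3), w0
7. ¬(p2 → p3), w0
8. p2, w0
9. ¬p3, w0
10. ¬p1, w1
11. ◇(p2 → p3), w1
12. ¬(p2 → p3), w1
13. p2, w1
14. ¬p3, w1
15. p2 → p3, w2
16. ◇(p2 → p3), w2
17. ¬(p2 → p3), w2
18. p2, w2
19. ¬p3, w2
20. p3, w2
Accessibility: w0Rw0, w0Rw1, w0Rw2, w1Rw1, w2Rw2
Branch closes: p3 and ¬p3 both at w2.
All branches of the tableau close; one closing branch shown above.

No, unsatisfiable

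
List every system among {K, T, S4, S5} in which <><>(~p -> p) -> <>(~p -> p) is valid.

T-tableau for the negation ~(<><>(~p -> p) -> <>(~p -> p)):
1. ~(<><>(~p -> p) -> <>(~p -> p)), w0
2. <><>(~p -> p), w0   [~->-rule on 1]
3. ~<>(~p -> p), w0   [~->-rule on 1]
4. ~(~p -> p), w0   [~<>-rule on 3 via w0Rw0]
5. ~p, w0   [~->-rule on 4]
6. <>(~p -> p), w1   [<>-rule on 2: fresh world w1, w0Rw1]
7. ~(~p -> p), w1   [~<>-rule on 3 via w0Rw1]
8. ~p, w1   [~->-rule on 7]
9. ~p -> p, w2   [<>-rule on 6: fresh world w2, w1Rw2]
10. p, w2   [->-rule on 9 (branches; this branch)]
Accessibility: w0Rw0, w0Rw1, w1Rw1, w1Rw2, w2Rw2
Complete open branch: countermodel on a T-frame, so not valid in T, nor in K (the same frame is also a K-frame).
S4-tableau for the negation ~(<><>(~p -> p) -> <>(~p -> p)):
1. ~(<><>(~p -> p) -> <>(~p -> p)), w0
2. <><>(~p -> p), w0   [~->-rule on 1]
3. ~<>(~p -> p), w0   [~->-rule on 1]
4. ~(~p -> p), w0   [~<>-rule on 3 via w0Rw0]
5. ~p, w0   [~->-rule on 4]
6. <>(~p -> p), w1   [<>-rule on 2: fresh world w1, w0Rw1]
7. ~(~p -> p), w1   [~<>-rule on 3 via w0Rw1]
8. ~p, w1   [~->-rule on 7]
9. ~p -> p, w2   [<>-rule on 6: fresh world w2, w1Rw2]
10. ~(~p -> p), w2   [~<>-rule on 3 via w0Rw2]
11. ~p, w2   [~->-rule on 10]
12. p, w2   [->-rule on 9 (branches; this branch)]
Accessibility: w0Rw0, w0Rw1, w0Rw2, w1Rw1, w1Rw2, w2Rw2
Branch closes: p and ~p both at w2.
Every branch closes (one shown): valid in S4, hence also in S5 (every theorem of S4 is a theorem of S5).

S4, S5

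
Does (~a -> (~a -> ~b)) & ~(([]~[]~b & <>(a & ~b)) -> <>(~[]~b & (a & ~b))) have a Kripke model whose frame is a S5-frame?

Unsatisfiable

1. (~a -> (~a -> ~b)) & ~(([]~[]~b & <>(a & ~b)) -> <>(~[]~b & (a & ~b))), 0
2. ~a -> (~a -> ~b), 0   [&-rule on 1]
3. ~(([]~[]~b & <>(a & ~b)) -> <>(~[]~b & (a & ~b))), 0   [&-rule on 1]
4. []~[]~b & <>(a & ~b), 0   [~->-rule on 3]
5. ~<>(~[]~b & (a & ~b)), 0   [~->-rule on 3]
6. []~[]~b, 0   [&-rule on 4]
7. <>(a & ~b), 0   [&-rule on 4]
8. ~(~[]~b & (a & ~b)), 0   [~<>-rule on 5 via 0R0]
9. ~[]~b, 0   [[]-rule on 6 via 0R0]
10. ~a -> ~b, 0   [->-rule on 2 (branches; this branch)]
11. ~(a & ~b), 0   [~&-rule on 8 (branches; this branch)]
12. ~b, 0   [->-rule on 10 (branches; this branch)]
13. ~a, 0   [~&-rule on 11 (branches; this branch)]
14. a & ~b, 1   [<>-rule on 7: fresh world 1, 0R1]
15. a, 1   [&-rule on 14]
16. ~b, 1   [&-rule on 14]
17. ~(~[]~b & (a & ~b)), 1   [~<>-rule on 5 via 0R1]
18. ~[]~b, 1   [[]-rule on 6 via 0R1]
19. []~b, 1   [~&-rule on 17 (branches; this branch)]
20. b, 2   [~[]-rule on 9: fresh world 2, 0R2]
21. ~(~[]~b & (a & ~b)), 2   [~<>-rule on 5 via 0R2]
22. ~[]~b, 2   [[]-rule on 6 via 0R2]
23. ~b, 2   [[]-rule on 19 via 1R2]
Accessibility: 0R0, 0R1, 0R2, 1R0, 1R1, 1R2, 2R0, 2R1, 2R2
Branch closes: b and ~b both at 2.
All branches of the tableau close; one closing branch shown above.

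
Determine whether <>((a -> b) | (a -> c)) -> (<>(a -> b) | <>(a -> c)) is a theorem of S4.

Tableau for the negation ~(<>((a -> b) | (a -> c)) -> (<>(a -> b) | <>(a -> c))):
1. ~(<>((a -> b) | (a -> c)) -> (<>(a -> b) | <>(a -> c))), 0
2. <>((a -> b) | (a -> c)), 0
3. ~(<>(a -> b) | <>(a -> c)), 0
4. ~<>(a -> b), 0
5. ~<>(a -> c), 0
6. ~(a -> b), 0
7. a, 0
8. ~b, 0
9. ~(a -> c), 0
10. ~c, 0
11. (a -> b) | (a -> c), 1
12. ~(a -> b), 1
13. a, 1
14. ~b, 1
15. ~(a -> c), 1
16. ~c, 1
17. a -> c, 1
18. c, 1
Accessibility: 0R0, 0R1, 1R1
Branch closes: c and ~c both at 1.
All branches of the negation close; one closing branch shown above.

Valid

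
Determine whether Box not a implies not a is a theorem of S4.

Valid in S4

Tableau for the negation not (Box not a implies not a):
1. not (Box not a implies not a), w0
2. Box not a, w0   [neg-implies-rule on 1]
3. a, w0   [neg-implies-rule on 1]
4. not a, w0   [Box-rule on 2 via w0Rw0]
Accessibility: w0Rw0
Branch closes: a and not a both at w0.
All branches of the negation close; one closing branch shown above.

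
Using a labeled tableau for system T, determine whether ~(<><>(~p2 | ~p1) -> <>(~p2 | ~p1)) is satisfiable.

Yes, satisfiable

1. ~(<><>(~p2 | ~p1) -> <>(~p2 | ~p1)), 0
2. <><>(~p2 | ~p1), 0
3. ~<>(~p2 | ~p1), 0
4. ~(~p2 | ~p1), 0
5. p2, 0
6. p1, 0
7. <>(~p2 | ~p1), 1
8. ~(~p2 | ~p1), 1
9. p2, 1
10. p1, 1
11. ~p2 | ~p1, 2
12. ~p1, 2
Accessibility: 0R0, 0R1, 1R1, 1R2, 2R2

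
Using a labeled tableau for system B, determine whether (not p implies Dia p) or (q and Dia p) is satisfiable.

Yes, satisfiable

1. (not p implies Dia p) or (q and Dia p), u
2. q and Dia p, u
3. q, u
4. Dia p, u
5. p, v
Accessibility: uRu, uRv, vRu, vRv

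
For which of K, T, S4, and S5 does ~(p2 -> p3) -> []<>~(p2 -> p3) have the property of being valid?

S4-tableau for the negation ~(~(p2 -> p3) -> []<>~(p2 -> p3)):
1. ~(~(p2 -> p3) -> []<>~(p2 -> p3)), u
2. ~(p2 -> p3), u
3. ~[]<>~(p2 -> p3), u
4. p2, u
5. ~p3, u
6. ~<>~(p2 -> p3), v
7. p2 -> p3, v
8. p3, v
Accessibility: uRu, uRv, vRv
Complete open branch: countermodel on an S4-frame, so not valid in S4, nor in K, T (the same frame is also a K-frame and a T-frame).
S5-tableau for the negation ~(~(p2 -> p3) -> []<>~(p2 -> p3)):
1. ~(~(p2 -> p3) -> []<>~(p2 -> p3)), u
2. ~(p2 -> p3), u
3. ~[]<>~(p2 -> p3), u
4. p2, u
5. ~p3, u
6. ~<>~(p2 -> p3), v
7. p2 -> p3, u
8. p2 -> p3, v
9. p3, u
Accessibility: uRu, uRv, vRu, vRv
Branch closes: p3 and ~p3 both at u.
Every branch closes (one shown): valid in S5.

S5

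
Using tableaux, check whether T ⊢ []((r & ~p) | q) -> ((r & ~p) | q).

Valid in T

Tableau for the negation ~([]((r & ~p) | q) -> ((r & ~p) | q)):
1. ~([]((r & ~p) | q) -> ((r & ~p) | q)), w0
2. []((r & ~p) | q), w0
3. ~((r & ~p) | q), w0
4. ~(r & ~p), w0
5. ~q, w0
6. (r & ~p) | q, w0
7. p, w0
8. r & ~p, w0
9. r, w0
10. ~p, w0
Accessibility: w0Rw0
Branch closes: p and ~p both at w0.
Every branch of the negation's tableau closes; the branch above is one of them.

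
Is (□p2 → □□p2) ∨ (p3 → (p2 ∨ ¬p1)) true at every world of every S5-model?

Tableau for the negation ¬((□p2 → □□p2) ∨ (p3 → (p2 ∨ ¬p1))):
1. ¬((□p2 → □□p2) ∨ (p3 → (p2 ∨ ¬p1))), u
2. ¬(□p2 → □□p2), u
3. ¬(p3 → (p2 ∨ ¬p1)), u
4. □p2, u
5. ¬□□p2, u
6. p3, u
7. ¬(p2 ∨ ¬p1), u
8. ¬p2, u
9. p1, u
10. p2, u
Accessibility: uRu
Branch closes: p2 and ¬p2 both at u.
Every branch of the negation's tableau closes; the branch above is one of them.

Valid in S5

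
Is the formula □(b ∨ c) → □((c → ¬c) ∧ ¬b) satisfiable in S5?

1. □(b ∨ c) → □((c → ¬c) ∧ ¬b), u
2. □((c → ¬c) ∧ ¬b), u
3. (c → ¬c) ∧ ¬b, u
4. c → ¬c, u
5. ¬b, u
6. ¬c, u
Accessibility: uRu

Yes, satisfiable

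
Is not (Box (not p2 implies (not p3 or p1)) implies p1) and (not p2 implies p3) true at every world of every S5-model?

No, not valid

Tableau for the negation not (not (Box (not p2 implies (not p3 or p1)) implies p1) and (not p2 implies p3)):
1. not (not (Box (not p2 implies (not p3 or p1)) implies p1) and (not p2 implies p3)), w0
2. not (not p2 implies p3), w0   [neg-and-rule on 1 (branches; this branch)]
3. not p2, w0   [neg-implies-rule on 2]
4. not p3, w0   [neg-implies-rule on 2]
Accessibility: w0Rw0
The negation has an open branch (countermodel exists).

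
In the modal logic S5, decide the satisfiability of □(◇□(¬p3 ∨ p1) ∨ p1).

Yes, satisfiable

1. □(◇□(¬p3 ∨ p1) ∨ p1), 0
2. ◇□(¬p3 ∨ p1) ∨ p1, 0
3. p1, 0
Accessibility: 0R0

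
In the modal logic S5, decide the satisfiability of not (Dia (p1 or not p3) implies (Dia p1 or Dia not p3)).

1. not (Dia (p1 or not p3) implies (Dia p1 or Dia not p3)), 0
2. Dia (p1 or not p3), 0
3. not (Dia p1 or Dia not p3), 0
4. not Dia p1, 0
5. not Dia not p3, 0
6. not p1, 0
7. p3, 0
8. p1 or not p3, 1
9. not p1, 1
10. p3, 1
11. not p3, 1
Accessibility: 0R0, 0R1, 1R0, 1R1
Branch closes: p3 and not p3 both at 1.
All branches of the tableau close; one closing branch shown above.

Unsatisfiable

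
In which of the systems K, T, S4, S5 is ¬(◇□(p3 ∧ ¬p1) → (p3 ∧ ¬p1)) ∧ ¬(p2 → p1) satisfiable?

S4-tableau for the formula:
1. ¬(◇□(p3 ∧ ¬p1) → (p3 ∧ ¬p1)) ∧ ¬(p2 → p1), u
2. ¬(◇□(p3 ∧ ¬p1) → (p3 ∧ ¬p1)), u
3. ¬(p2 → p1), u
4. ◇□(p3 ∧ ¬p1), u
5. ¬(p3 ∧ ¬p1), u
6. p2, u
7. ¬p1, u
8. ¬p3, u
9. □(p3 ∧ ¬p1), v
10. p3 ∧ ¬p1, v
11. p3, v
12. ¬p1, v
Accessibility: uRu, uRv, vRv
Complete open branch: satisfiable in S4, hence also in K, T (this S4-model is also a K-model and a T-model).
S5-tableau for the formula:
1. ¬(◇□(p3 ∧ ¬p1) → (p3 ∧ ¬p1)) ∧ ¬(p2 → p1), u
2. ¬(◇□(p3 ∧ ¬p1) → (p3 ∧ ¬p1)), u
3. ¬(p2 → p1), u
4. ◇□(p3 ∧ ¬p1), u
5. ¬(p3 ∧ ¬p1), u
6. p2, u
7. ¬p1, u
8. ¬p3, u
9. □(p3 ∧ ¬p1), v
10. p3 ∧ ¬p1, u
11. p3, u
Accessibility: uRu, uRv, vRu, vRv
Branch closes: p3 and ¬p3 both at u.
Every branch closes (one shown): unsatisfiable in S5.

K, T, S4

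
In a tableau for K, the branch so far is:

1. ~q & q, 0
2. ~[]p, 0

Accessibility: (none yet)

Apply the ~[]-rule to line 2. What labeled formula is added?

a fresh world 1 with 0R1, and ~p at 1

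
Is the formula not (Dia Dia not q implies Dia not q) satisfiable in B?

Satisfiable (open branch found)

1. not (Dia Dia not q implies Dia not q), u
2. Dia Dia not q, u
3. not Dia not q, u
4. q, u
5. Dia not q, v
6. q, v
7. not q, w
Accessibility: uRu, uRv, vRu, vRv, vRw, wRv, wRw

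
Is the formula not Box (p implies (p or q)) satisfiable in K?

Unsatisfiable

1. not Box (p implies (p or q)), w0
2. not (p implies (p or q)), w1   [neg-Box-rule on 1: fresh world w1, w0Rw1]
3. p, w1   [neg-implies-rule on 2]
4. not (p or q), w1   [neg-implies-rule on 2]
5. not p, w1   [neg-or-rule on 4]
6. not q, w1   [neg-or-rule on 4]
Accessibility: w0Rw1
Branch closes: p and not p both at w1.
Every branch closes; the branch above is one of them.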